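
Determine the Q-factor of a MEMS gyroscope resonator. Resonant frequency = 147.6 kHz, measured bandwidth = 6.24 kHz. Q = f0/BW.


Step 1: Q = f0 / bandwidth
Step 2: Q = 147.6 / 6.24
Q = 23.7


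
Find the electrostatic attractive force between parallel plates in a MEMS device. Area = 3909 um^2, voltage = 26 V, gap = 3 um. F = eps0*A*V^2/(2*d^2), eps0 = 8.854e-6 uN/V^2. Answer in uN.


Step 1: Identify parameters.
eps0 = 8.854e-6 uN/V^2, A = 3909 um^2, V = 26 V, d = 3 um
Step 2: Compute V^2 = 26^2 = 676
Step 3: Compute d^2 = 3^2 = 9
Step 4: F = 0.5 * 8.854e-6 * 3909 * 676 / 9
F = 1.3 uN


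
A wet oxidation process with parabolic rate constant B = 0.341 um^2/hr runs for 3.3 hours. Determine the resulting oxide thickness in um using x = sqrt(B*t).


Step 1: Compute B*t = 0.341 * 3.3 = 1.1253
Step 2: x = sqrt(1.1253)
x = 1.061 um


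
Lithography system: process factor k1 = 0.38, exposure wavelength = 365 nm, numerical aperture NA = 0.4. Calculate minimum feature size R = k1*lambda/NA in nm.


Step 1: Identify values: k1 = 0.38, lambda = 365 nm, NA = 0.4
Step 2: R = k1 * lambda / NA
R = 0.38 * 365 / 0.4
R = 346.7 nm


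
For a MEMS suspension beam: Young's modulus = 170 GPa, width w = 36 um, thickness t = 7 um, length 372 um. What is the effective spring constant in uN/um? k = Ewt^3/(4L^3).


Step 1: Convert E to consistent units (1 GPa = 1000 uN/um^2).
E = 170 GPa = 170000 uN/um^2
Step 2: Compute t^3 = 7^3 = 343
Step 3: Compute L^3 = 372^3 = 51478848
Step 4: k = 170000 * 36 * 343 / (4 * 51478848)
k = 10.1943 uN/um


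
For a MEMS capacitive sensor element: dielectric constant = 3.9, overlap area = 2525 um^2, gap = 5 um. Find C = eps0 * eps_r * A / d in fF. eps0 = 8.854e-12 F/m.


Step 1: Convert area to m^2: A = 2525e-12 m^2
Step 2: Convert gap to m: d = 5e-6 m
Step 3: C = eps0 * eps_r * A / d
C = 8.854e-12 * 3.9 * 2525e-12 / 5e-6
Step 4: Convert to fF (multiply by 1e15).
C = 17.44 fF


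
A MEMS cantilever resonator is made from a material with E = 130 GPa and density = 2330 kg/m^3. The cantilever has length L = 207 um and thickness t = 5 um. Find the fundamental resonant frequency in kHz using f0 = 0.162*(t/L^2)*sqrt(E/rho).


Step 1: Convert units to SI.
t_SI = 5e-6 m, L_SI = 207e-6 m
Step 2: Calculate sqrt(E/rho).
sqrt(130e9 / 2330) = 7469.54 m/s
Step 3: Compute f0.
f0 = 0.162 * 5e-6 / (207e-6)^2 * 7469.54 = 141201.1 Hz = 141.2 kHz


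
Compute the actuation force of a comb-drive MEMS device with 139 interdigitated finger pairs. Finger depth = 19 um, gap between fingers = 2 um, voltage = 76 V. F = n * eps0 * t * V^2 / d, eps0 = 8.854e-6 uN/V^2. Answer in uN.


Step 1: Parameters: n=139, eps0=8.854e-6 uN/V^2, t=19 um, V=76 V, d=2 um
Step 2: V^2 = 5776
Step 3: F = 139 * 8.854e-6 * 19 * 5776 / 2
F = 67.531 uN


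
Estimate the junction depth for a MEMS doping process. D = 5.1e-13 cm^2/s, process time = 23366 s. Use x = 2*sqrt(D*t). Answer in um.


Step 1: Compute D*t = 5.1e-13 * 23366 = 1.191666e-08 cm^2
Step 2: sqrt(D*t) = 1.09163e-04 cm
Step 3: x = 2 * 1.09163e-04 cm = 2.18326e-04 cm
Step 4: Convert to um (1 cm = 1e4 um): x = 2.183 um


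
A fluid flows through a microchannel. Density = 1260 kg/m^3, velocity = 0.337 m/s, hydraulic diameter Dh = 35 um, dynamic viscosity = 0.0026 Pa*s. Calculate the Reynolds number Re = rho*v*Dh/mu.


Step 1: Convert Dh to meters: Dh = 35e-6 m
Step 2: Re = rho * v * Dh / mu
Re = 1260 * 0.337 * 35e-6 / 0.0026
Re = 5.716


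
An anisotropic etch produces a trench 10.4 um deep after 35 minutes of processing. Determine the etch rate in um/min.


Step 1: Etch rate = depth / time
Step 2: rate = 10.4 / 35
rate = 0.297 um/min


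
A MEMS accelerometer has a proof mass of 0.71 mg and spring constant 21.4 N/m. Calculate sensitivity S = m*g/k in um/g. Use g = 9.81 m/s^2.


Step 1: Convert mass: m = 0.71 mg = 7.10e-07 kg
Step 2: S = m * g / k = 7.10e-07 * 9.81 / 21.4
Step 3: S = 3.25e-07 m/g
Step 4: Convert to um/g: S = 0.325 um/g


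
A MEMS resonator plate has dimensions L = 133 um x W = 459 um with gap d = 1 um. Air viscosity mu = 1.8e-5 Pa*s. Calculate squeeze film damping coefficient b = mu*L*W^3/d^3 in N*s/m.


Step 1: Convert to SI.
L = 133e-6 m, W = 459e-6 m, d = 1e-6 m
Step 2: W^3 = (459e-6)^3 = 9.67e-11 m^3
Step 3: d^3 = (1e-6)^3 = 1.00e-18 m^3
Step 4: b = 1.8e-5 * 133e-6 * 9.67e-11 / 1.00e-18
b = 2.32e-01 N*s/m


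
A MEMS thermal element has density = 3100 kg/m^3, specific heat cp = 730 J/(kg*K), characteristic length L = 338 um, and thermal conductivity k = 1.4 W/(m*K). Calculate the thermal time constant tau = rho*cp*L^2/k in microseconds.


Step 1: Convert L to m: L = 338e-6 m
Step 2: L^2 = (338e-6)^2 = 1.14244e-07 m^2
Step 3: tau = 3100 * 730 * 1.14244e-07 / 1.4 = 1.8466726571e-01 s
Step 4: Convert to microseconds (multiply by 1e6).
tau = 184667.266 us


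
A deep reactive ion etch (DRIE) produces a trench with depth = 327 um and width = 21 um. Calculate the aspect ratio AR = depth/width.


Step 1: AR = depth / width
Step 2: AR = 327 / 21
AR = 15.6


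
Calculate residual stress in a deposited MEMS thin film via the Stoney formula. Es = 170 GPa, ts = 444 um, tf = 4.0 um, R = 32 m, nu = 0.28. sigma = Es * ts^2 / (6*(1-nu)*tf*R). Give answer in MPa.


Step 1: Compute numerator: Es * ts^2 = 170 * 444^2 = 33513120 (GPa*um^2)
Step 2: Compute denominator (R in um): 6*(1-nu)*tf*R = 6*0.72*4.0*32e6 = 552960000.0 (um^2)
Step 3: sigma (GPa) = 33513120 / 552960000.0 = 6.0607e-02 GPa
Step 4: Convert to MPa (x1000): sigma = 60.6 MPa


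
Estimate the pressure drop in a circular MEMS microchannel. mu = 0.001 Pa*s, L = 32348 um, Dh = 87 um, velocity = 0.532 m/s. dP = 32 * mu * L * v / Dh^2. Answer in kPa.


Step 1: Convert to SI: L = 32348e-6 m, Dh = 87e-6 m
Step 2: dP = 32 * 0.001 * 32348e-6 * 0.532 / (87e-6)^2
Step 3: dP = 72756.29 Pa
Step 4: Convert to kPa: dP = 72.76 kPa


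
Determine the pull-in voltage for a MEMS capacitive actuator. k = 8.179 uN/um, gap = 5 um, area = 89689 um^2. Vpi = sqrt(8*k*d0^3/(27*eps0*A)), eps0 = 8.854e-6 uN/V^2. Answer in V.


Step 1: Compute numerator: 8 * k * d0^3 = 8 * 8.179 * 5^3 = 8179.0
Step 2: Compute denominator: 27 * eps0 * A = 27 * 8.854e-6 * 89689 = 21.440873
Step 3: Vpi = sqrt(8179.0 / 21.440873)
Vpi = 19.53 V


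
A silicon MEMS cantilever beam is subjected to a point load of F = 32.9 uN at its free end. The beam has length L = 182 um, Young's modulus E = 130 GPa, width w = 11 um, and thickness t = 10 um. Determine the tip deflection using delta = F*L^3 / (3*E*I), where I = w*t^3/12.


Step 1: Calculate the second moment of area.
I = w * t^3 / 12 = 11 * 10^3 / 12 = 916.6667 um^4
Step 2: Convert E to consistent units (1 GPa = 1000 uN/um^2).
E = 130 GPa = 130000 uN/um^2
Step 3: Calculate tip deflection.
delta = F * L^3 / (3 * E * I)
delta = 32.9 * 182^3 / (3 * 130000 * 916.6667)
delta = 0.5548 um


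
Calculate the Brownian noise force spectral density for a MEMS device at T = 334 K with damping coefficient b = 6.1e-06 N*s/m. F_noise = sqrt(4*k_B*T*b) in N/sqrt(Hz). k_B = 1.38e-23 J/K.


Step 1: Compute 4 * k_B * T * b
= 4 * 1.38e-23 * 334 * 6.1e-06
= 1.1246e-25 N^2/Hz
Step 2: F_noise = sqrt(1.1246e-25)
F_noise = 3.35e-13 N/sqrt(Hz)


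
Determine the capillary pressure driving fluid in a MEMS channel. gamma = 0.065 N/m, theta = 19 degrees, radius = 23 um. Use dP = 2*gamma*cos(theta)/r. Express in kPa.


Step 1: cos(19 deg) = 0.9455
Step 2: Convert r to m: r = 23e-6 m
Step 3: dP = 2 * 0.065 * 0.9455 / 23e-6 = 5344.1 Pa
Step 4: Convert Pa to kPa (divide by 1000).
dP = 5.34 kPa


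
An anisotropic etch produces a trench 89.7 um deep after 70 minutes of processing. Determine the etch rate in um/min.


Step 1: Etch rate = depth / time
Step 2: rate = 89.7 / 70
rate = 1.281 um/min


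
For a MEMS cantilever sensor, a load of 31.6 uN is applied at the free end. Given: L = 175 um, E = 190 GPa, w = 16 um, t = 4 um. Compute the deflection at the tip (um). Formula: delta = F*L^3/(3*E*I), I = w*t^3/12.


Step 1: Calculate the second moment of area.
I = w * t^3 / 12 = 16 * 4^3 / 12 = 85.3333 um^4
Step 2: Convert E to consistent units (1 GPa = 1000 uN/um^2).
E = 190 GPa = 190000 uN/um^2
Step 3: Calculate tip deflection.
delta = F * L^3 / (3 * E * I)
delta = 31.6 * 175^3 / (3 * 190000 * 85.3333)
delta = 3.4818 um


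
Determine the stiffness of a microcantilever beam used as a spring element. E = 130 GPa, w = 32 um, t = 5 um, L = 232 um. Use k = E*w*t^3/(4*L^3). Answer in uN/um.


Step 1: Convert E to consistent units (1 GPa = 1000 uN/um^2).
E = 130 GPa = 130000 uN/um^2
Step 2: Compute t^3 = 5^3 = 125
Step 3: Compute L^3 = 232^3 = 12487168
Step 4: k = 130000 * 32 * 125 / (4 * 12487168)
k = 10.4107 uN/um


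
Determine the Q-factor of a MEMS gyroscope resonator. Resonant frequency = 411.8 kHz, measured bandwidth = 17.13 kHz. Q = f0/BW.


Step 1: Q = f0 / bandwidth
Step 2: Q = 411.8 / 17.13
Q = 24.0


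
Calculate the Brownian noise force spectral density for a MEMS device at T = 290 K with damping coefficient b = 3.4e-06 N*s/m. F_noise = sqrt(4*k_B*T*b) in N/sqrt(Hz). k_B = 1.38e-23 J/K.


Step 1: Compute 4 * k_B * T * b
= 4 * 1.38e-23 * 290 * 3.4e-06
= 5.4427e-26 N^2/Hz
Step 2: F_noise = sqrt(5.4427e-26)
F_noise = 2.33e-13 N/sqrt(Hz)


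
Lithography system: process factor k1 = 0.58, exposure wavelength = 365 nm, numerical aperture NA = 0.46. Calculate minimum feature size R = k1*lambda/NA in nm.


Step 1: Identify values: k1 = 0.58, lambda = 365 nm, NA = 0.46
Step 2: R = k1 * lambda / NA
R = 0.58 * 365 / 0.46
R = 460.2 nm


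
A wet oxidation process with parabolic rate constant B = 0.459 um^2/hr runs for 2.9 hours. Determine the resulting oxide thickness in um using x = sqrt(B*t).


Step 1: Compute B*t = 0.459 * 2.9 = 1.3311
Step 2: x = sqrt(1.3311)
x = 1.154 um


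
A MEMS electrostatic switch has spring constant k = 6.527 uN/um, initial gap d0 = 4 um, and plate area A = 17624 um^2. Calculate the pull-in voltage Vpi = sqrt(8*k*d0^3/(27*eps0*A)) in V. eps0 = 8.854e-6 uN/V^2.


Step 1: Compute numerator: 8 * k * d0^3 = 8 * 6.527 * 4^3 = 3341.824
Step 2: Compute denominator: 27 * eps0 * A = 27 * 8.854e-6 * 17624 = 4.213158
Step 3: Vpi = sqrt(3341.824 / 4.213158)
Vpi = 28.16 V


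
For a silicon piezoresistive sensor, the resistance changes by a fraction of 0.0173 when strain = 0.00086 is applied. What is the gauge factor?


Step 1: Identify values.
dR/R = 0.0173, strain = 0.00086
Step 2: GF = (dR/R) / strain = 0.0173 / 0.00086
GF = 20.1


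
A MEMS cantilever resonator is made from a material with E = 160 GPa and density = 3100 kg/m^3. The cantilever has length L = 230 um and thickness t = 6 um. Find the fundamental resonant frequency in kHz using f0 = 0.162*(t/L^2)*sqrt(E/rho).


Step 1: Convert units to SI.
t_SI = 6e-6 m, L_SI = 230e-6 m
Step 2: Calculate sqrt(E/rho).
sqrt(160e9 / 3100) = 7184.21 m/s
Step 3: Compute f0.
f0 = 0.162 * 6e-6 / (230e-6)^2 * 7184.21 = 132004.8 Hz = 132.0 kHz


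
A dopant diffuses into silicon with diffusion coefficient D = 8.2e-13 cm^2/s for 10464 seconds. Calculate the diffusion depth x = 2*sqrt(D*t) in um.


Step 1: Compute D*t = 8.2e-13 * 10464 = 8.58048e-09 cm^2
Step 2: sqrt(D*t) = 9.26309e-05 cm
Step 3: x = 2 * 9.26309e-05 cm = 1.852618e-04 cm
Step 4: Convert to um (1 cm = 1e4 um): x = 1.853 um


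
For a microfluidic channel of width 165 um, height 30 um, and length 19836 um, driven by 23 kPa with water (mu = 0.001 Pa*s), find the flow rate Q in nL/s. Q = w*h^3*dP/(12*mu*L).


Step 1: Convert all dimensions to SI (meters).
w = 165e-6 m, h = 30e-6 m, L = 19836e-6 m, dP = 23e3 Pa
Step 2: Q = w * h^3 * dP / (12 * mu * L)
Q = 165e-6 * (30e-6)^3 * 23e3 / (12 * 0.001 * 19836e-6) = 4.3046733e-10 m^3/s
Step 3: Convert Q from m^3/s to nL/s (1 m^3 = 1e12 nL, so multiply by 1e12).
Q = 430.467 nL/s


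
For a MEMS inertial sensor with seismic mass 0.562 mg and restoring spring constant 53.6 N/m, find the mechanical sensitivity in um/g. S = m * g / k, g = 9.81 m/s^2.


Step 1: Convert mass: m = 0.562 mg = 5.62e-07 kg
Step 2: S = m * g / k = 5.62e-07 * 9.81 / 53.6
Step 3: S = 1.03e-07 m/g
Step 4: Convert to um/g: S = 0.103 um/g


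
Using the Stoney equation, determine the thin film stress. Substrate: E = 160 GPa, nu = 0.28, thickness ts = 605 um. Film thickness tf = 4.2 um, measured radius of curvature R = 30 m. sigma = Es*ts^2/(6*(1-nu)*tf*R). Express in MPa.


Step 1: Compute numerator: Es * ts^2 = 160 * 605^2 = 58564000 (GPa*um^2)
Step 2: Compute denominator (R in um): 6*(1-nu)*tf*R = 6*0.72*4.2*30e6 = 544320000.0 (um^2)
Step 3: sigma (GPa) = 58564000 / 544320000.0 = 1.07591e-01 GPa
Step 4: Convert to MPa (x1000): sigma = 107.6 MPa


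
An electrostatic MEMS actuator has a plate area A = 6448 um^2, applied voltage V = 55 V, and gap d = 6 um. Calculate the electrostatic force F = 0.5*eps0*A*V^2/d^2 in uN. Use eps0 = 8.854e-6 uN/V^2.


Step 1: Identify parameters.
eps0 = 8.854e-6 uN/V^2, A = 6448 um^2, V = 55 V, d = 6 um
Step 2: Compute V^2 = 55^2 = 3025
Step 3: Compute d^2 = 6^2 = 36
Step 4: F = 0.5 * 8.854e-6 * 6448 * 3025 / 36
F = 2.399 uN


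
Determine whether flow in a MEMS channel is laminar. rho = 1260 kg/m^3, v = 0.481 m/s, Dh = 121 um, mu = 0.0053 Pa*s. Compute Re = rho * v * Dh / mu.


Step 1: Convert Dh to meters: Dh = 121e-6 m
Step 2: Re = rho * v * Dh / mu
Re = 1260 * 0.481 * 121e-6 / 0.0053
Re = 13.836
Since Re = 13.836 is below ~2300, the flow is laminar.


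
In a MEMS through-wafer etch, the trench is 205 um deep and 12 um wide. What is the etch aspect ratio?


Step 1: AR = depth / width
Step 2: AR = 205 / 12
AR = 17.1


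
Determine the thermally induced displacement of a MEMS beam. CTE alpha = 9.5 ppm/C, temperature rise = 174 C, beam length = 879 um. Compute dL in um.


Step 1: Convert CTE: alpha = 9.5 ppm/C = 9.5e-6 /C
Step 2: dL = 9.5e-6 * 174 * 879
dL = 1.453 um


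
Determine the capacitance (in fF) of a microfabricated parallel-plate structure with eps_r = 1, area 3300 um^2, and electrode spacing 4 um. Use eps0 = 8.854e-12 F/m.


Step 1: Convert area to m^2: A = 3300e-12 m^2
Step 2: Convert gap to m: d = 4e-6 m
Step 3: C = eps0 * eps_r * A / d
C = 8.854e-12 * 1 * 3300e-12 / 4e-6
Step 4: Convert to fF (multiply by 1e15).
C = 7.3 fF


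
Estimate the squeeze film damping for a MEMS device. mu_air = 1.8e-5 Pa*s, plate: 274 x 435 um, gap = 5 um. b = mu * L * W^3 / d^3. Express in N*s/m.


Step 1: Convert to SI.
L = 274e-6 m, W = 435e-6 m, d = 5e-6 m
Step 2: W^3 = (435e-6)^3 = 8.23e-11 m^3
Step 3: d^3 = (5e-6)^3 = 1.25e-16 m^3
Step 4: b = 1.8e-5 * 274e-6 * 8.23e-11 / 1.25e-16
b = 3.25e-03 N*s/m


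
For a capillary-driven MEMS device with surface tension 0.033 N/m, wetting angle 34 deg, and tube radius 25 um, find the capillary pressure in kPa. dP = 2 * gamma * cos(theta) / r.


Step 1: cos(34 deg) = 0.829
Step 2: Convert r to m: r = 25e-6 m
Step 3: dP = 2 * 0.033 * 0.829 / 25e-6 = 2188.6 Pa
Step 4: Convert Pa to kPa (divide by 1000).
dP = 2.19 kPa


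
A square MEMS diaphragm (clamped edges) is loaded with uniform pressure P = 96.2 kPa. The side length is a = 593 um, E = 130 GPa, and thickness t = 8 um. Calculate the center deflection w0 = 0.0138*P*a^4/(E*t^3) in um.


Step 1: Convert pressure to compatible units (E is in GPa, so P in GPa).
P = 96.2 kPa = 96.2e-6 GPa
Step 2: Compute numerator: 0.0138 * P * a^4.
a^4 = 593^4 = 123657019201
numerator = 0.0138 * 96.2e-6 * 123657019201 = 1.641621e+05
Step 3: Compute denominator: E * t^3 = 130 * 8^3 = 66560
Step 4: w0 = numerator / denominator = 1.641621e+05 / 66560 = 2.4664 um


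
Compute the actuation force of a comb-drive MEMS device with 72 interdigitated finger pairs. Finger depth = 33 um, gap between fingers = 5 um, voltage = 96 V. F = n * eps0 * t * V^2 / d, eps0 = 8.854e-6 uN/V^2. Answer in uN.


Step 1: Parameters: n=72, eps0=8.854e-6 uN/V^2, t=33 um, V=96 V, d=5 um
Step 2: V^2 = 9216
Step 3: F = 72 * 8.854e-6 * 33 * 9216 / 5
F = 38.776 uN


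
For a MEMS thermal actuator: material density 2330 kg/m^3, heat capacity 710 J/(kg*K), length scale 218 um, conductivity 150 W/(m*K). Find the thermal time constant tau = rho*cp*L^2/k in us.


Step 1: Convert L to m: L = 218e-6 m
Step 2: L^2 = (218e-6)^2 = 4.7524e-08 m^2
Step 3: tau = 2330 * 710 * 4.7524e-08 / 150 = 5.2412635e-04 s
Step 4: Convert to microseconds (multiply by 1e6).
tau = 524.126 us


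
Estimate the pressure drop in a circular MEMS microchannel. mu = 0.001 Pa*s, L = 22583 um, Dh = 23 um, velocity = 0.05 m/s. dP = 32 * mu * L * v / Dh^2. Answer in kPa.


Step 1: Convert to SI: L = 22583e-6 m, Dh = 23e-6 m
Step 2: dP = 32 * 0.001 * 22583e-6 * 0.05 / (23e-6)^2
Step 3: dP = 68303.97 Pa
Step 4: Convert to kPa: dP = 68.3 kPa


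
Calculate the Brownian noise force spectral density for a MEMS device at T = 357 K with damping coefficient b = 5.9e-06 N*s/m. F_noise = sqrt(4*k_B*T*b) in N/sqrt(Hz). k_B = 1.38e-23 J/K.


Step 1: Compute 4 * k_B * T * b
= 4 * 1.38e-23 * 357 * 5.9e-06
= 1.1627e-25 N^2/Hz
Step 2: F_noise = sqrt(1.1627e-25)
F_noise = 3.41e-13 N/sqrt(Hz)


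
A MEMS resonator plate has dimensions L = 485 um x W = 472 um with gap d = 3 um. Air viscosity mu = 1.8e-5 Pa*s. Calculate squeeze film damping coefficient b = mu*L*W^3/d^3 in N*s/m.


Step 1: Convert to SI.
L = 485e-6 m, W = 472e-6 m, d = 3e-6 m
Step 2: W^3 = (472e-6)^3 = 1.05e-10 m^3
Step 3: d^3 = (3e-6)^3 = 2.70e-17 m^3
Step 4: b = 1.8e-5 * 485e-6 * 1.05e-10 / 2.70e-17
b = 3.40e-02 N*s/m


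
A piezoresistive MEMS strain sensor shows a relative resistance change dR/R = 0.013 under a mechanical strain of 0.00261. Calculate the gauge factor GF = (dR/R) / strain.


Step 1: Identify values.
dR/R = 0.013, strain = 0.00261
Step 2: GF = (dR/R) / strain = 0.013 / 0.00261
GF = 5.0


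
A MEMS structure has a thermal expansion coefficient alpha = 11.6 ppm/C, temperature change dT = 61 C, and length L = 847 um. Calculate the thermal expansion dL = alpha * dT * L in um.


Step 1: Convert CTE: alpha = 11.6 ppm/C = 11.6e-6 /C
Step 2: dL = 11.6e-6 * 61 * 847
dL = 0.5993 um


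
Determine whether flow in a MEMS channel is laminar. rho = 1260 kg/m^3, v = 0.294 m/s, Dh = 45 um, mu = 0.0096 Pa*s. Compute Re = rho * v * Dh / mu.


Step 1: Convert Dh to meters: Dh = 45e-6 m
Step 2: Re = rho * v * Dh / mu
Re = 1260 * 0.294 * 45e-6 / 0.0096
Re = 1.736
Since Re = 1.736 is below ~2300, the flow is laminar.


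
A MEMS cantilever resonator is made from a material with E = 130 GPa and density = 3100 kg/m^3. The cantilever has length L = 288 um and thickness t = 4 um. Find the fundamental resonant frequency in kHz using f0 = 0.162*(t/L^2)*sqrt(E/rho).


Step 1: Convert units to SI.
t_SI = 4e-6 m, L_SI = 288e-6 m
Step 2: Calculate sqrt(E/rho).
sqrt(130e9 / 3100) = 6475.76 m/s
Step 3: Compute f0.
f0 = 0.162 * 4e-6 / (288e-6)^2 * 6475.76 = 50591.9 Hz = 50.59 kHz


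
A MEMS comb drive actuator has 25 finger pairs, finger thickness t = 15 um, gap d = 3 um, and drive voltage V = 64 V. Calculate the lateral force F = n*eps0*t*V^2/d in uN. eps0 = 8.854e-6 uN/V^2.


Step 1: Parameters: n=25, eps0=8.854e-6 uN/V^2, t=15 um, V=64 V, d=3 um
Step 2: V^2 = 4096
Step 3: F = 25 * 8.854e-6 * 15 * 4096 / 3
F = 4.533 uN


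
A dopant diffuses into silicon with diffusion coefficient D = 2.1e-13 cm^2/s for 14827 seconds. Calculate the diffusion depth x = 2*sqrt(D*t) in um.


Step 1: Compute D*t = 2.1e-13 * 14827 = 3.11367e-09 cm^2
Step 2: sqrt(D*t) = 5.58003e-05 cm
Step 3: x = 2 * 5.58003e-05 cm = 1.116006e-04 cm
Step 4: Convert to um (1 cm = 1e4 um): x = 1.116 um


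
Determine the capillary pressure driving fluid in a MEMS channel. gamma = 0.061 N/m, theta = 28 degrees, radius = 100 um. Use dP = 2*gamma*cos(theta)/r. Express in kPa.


Step 1: cos(28 deg) = 0.8829
Step 2: Convert r to m: r = 100e-6 m
Step 3: dP = 2 * 0.061 * 0.8829 / 100e-6 = 1077.1 Pa
Step 4: Convert Pa to kPa (divide by 1000).
dP = 1.08 kPa


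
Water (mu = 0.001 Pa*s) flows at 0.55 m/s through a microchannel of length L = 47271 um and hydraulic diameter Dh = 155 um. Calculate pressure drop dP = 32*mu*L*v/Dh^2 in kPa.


Step 1: Convert to SI: L = 47271e-6 m, Dh = 155e-6 m
Step 2: dP = 32 * 0.001 * 47271e-6 * 0.55 / (155e-6)^2
Step 3: dP = 34629.33 Pa
Step 4: Convert to kPa: dP = 34.63 kPa


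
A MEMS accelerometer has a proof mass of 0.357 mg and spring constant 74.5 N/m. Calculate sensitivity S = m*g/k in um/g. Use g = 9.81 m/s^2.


Step 1: Convert mass: m = 0.357 mg = 3.57e-07 kg
Step 2: S = m * g / k = 3.57e-07 * 9.81 / 74.5
Step 3: S = 4.70e-08 m/g
Step 4: Convert to um/g: S = 0.047 um/g


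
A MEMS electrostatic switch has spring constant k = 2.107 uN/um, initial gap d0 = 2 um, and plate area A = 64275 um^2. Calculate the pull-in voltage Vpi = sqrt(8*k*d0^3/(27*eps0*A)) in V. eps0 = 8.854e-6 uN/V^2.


Step 1: Compute numerator: 8 * k * d0^3 = 8 * 2.107 * 2^3 = 134.848
Step 2: Compute denominator: 27 * eps0 * A = 27 * 8.854e-6 * 64275 = 15.365453
Step 3: Vpi = sqrt(134.848 / 15.365453)
Vpi = 2.96 V


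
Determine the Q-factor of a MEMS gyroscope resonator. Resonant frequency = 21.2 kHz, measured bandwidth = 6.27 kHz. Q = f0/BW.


Step 1: Q = f0 / bandwidth
Step 2: Q = 21.2 / 6.27
Q = 3.4


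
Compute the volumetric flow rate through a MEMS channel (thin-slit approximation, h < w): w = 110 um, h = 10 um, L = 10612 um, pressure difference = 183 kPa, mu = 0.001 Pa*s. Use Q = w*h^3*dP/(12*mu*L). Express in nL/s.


Step 1: Convert all dimensions to SI (meters).
w = 110e-6 m, h = 10e-6 m, L = 10612e-6 m, dP = 183e3 Pa
Step 2: Q = w * h^3 * dP / (12 * mu * L)
Q = 110e-6 * (10e-6)^3 * 183e3 / (12 * 0.001 * 10612e-6) = 1.5807576e-10 m^3/s
Step 3: Convert Q from m^3/s to nL/s (1 m^3 = 1e12 nL, so multiply by 1e12).
Q = 158.076 nL/s


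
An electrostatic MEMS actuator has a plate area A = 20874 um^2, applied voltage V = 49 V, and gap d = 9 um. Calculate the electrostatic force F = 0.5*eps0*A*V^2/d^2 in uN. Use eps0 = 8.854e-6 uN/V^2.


Step 1: Identify parameters.
eps0 = 8.854e-6 uN/V^2, A = 20874 um^2, V = 49 V, d = 9 um
Step 2: Compute V^2 = 49^2 = 2401
Step 3: Compute d^2 = 9^2 = 81
Step 4: F = 0.5 * 8.854e-6 * 20874 * 2401 / 81
F = 2.739 uN


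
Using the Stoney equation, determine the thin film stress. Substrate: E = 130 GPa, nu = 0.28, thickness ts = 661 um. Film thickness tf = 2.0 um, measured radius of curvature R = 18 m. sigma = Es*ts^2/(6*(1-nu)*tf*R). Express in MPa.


Step 1: Compute numerator: Es * ts^2 = 130 * 661^2 = 56799730 (GPa*um^2)
Step 2: Compute denominator (R in um): 6*(1-nu)*tf*R = 6*0.72*2.0*18e6 = 155520000.0 (um^2)
Step 3: sigma (GPa) = 56799730 / 155520000.0 = 3.65225e-01 GPa
Step 4: Convert to MPa (x1000): sigma = 365.2 MPa


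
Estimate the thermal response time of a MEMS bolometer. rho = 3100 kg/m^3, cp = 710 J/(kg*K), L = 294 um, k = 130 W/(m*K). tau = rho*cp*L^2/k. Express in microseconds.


Step 1: Convert L to m: L = 294e-6 m
Step 2: L^2 = (294e-6)^2 = 8.6436e-08 m^2
Step 3: tau = 3100 * 710 * 8.6436e-08 / 130 = 1.46342797e-03 s
Step 4: Convert to microseconds (multiply by 1e6).
tau = 1463.428 us


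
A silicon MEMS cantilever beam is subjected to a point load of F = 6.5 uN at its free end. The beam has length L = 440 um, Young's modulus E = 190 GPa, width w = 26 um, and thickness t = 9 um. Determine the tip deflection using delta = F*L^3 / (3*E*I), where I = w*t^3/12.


Step 1: Calculate the second moment of area.
I = w * t^3 / 12 = 26 * 9^3 / 12 = 1579.5 um^4
Step 2: Convert E to consistent units (1 GPa = 1000 uN/um^2).
E = 190 GPa = 190000 uN/um^2
Step 3: Calculate tip deflection.
delta = F * L^3 / (3 * E * I)
delta = 6.5 * 440^3 / (3 * 190000 * 1579.5)
delta = 0.615 um


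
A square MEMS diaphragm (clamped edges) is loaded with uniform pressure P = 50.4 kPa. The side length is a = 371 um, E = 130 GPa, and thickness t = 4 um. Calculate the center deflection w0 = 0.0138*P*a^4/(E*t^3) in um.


Step 1: Convert pressure to compatible units (E is in GPa, so P in GPa).
P = 50.4 kPa = 50.4e-6 GPa
Step 2: Compute numerator: 0.0138 * P * a^4.
a^4 = 371^4 = 18945044881
numerator = 0.0138 * 50.4e-6 * 18945044881 = 1.317666e+04
Step 3: Compute denominator: E * t^3 = 130 * 4^3 = 8320
Step 4: w0 = numerator / denominator = 1.317666e+04 / 8320 = 1.5837 um


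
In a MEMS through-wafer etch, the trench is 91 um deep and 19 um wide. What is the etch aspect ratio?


Step 1: AR = depth / width
Step 2: AR = 91 / 19
AR = 4.8


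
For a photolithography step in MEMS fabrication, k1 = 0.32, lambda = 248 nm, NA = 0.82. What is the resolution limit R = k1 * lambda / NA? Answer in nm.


Step 1: Identify values: k1 = 0.32, lambda = 248 nm, NA = 0.82
Step 2: R = k1 * lambda / NA
R = 0.32 * 248 / 0.82
R = 96.8 nm


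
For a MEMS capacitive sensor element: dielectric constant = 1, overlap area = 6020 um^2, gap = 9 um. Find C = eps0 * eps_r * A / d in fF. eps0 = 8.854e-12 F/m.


Step 1: Convert area to m^2: A = 6020e-12 m^2
Step 2: Convert gap to m: d = 9e-6 m
Step 3: C = eps0 * eps_r * A / d
C = 8.854e-12 * 1 * 6020e-12 / 9e-6
Step 4: Convert to fF (multiply by 1e15).
C = 5.92 fF


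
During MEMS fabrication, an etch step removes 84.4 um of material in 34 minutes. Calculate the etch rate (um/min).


Step 1: Etch rate = depth / time
Step 2: rate = 84.4 / 34
rate = 2.482 um/min


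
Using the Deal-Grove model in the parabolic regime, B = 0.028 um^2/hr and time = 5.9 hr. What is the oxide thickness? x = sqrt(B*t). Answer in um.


Step 1: Compute B*t = 0.028 * 5.9 = 0.1652
Step 2: x = sqrt(0.1652)
x = 0.406 um


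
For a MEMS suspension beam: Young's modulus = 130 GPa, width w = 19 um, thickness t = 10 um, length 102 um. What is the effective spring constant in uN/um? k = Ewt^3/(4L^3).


Step 1: Convert E to consistent units (1 GPa = 1000 uN/um^2).
E = 130 GPa = 130000 uN/um^2
Step 2: Compute t^3 = 10^3 = 1000
Step 3: Compute L^3 = 102^3 = 1061208
Step 4: k = 130000 * 19 * 1000 / (4 * 1061208)
k = 581.884 uN/um


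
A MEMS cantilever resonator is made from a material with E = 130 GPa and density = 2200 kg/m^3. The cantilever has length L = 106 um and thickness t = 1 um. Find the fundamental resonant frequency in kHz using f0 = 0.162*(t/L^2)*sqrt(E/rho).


Step 1: Convert units to SI.
t_SI = 1e-6 m, L_SI = 106e-6 m
Step 2: Calculate sqrt(E/rho).
sqrt(130e9 / 2200) = 7687.06 m/s
Step 3: Compute f0.
f0 = 0.162 * 1e-6 / (106e-6)^2 * 7687.06 = 110831.6 Hz = 110.83 kHz


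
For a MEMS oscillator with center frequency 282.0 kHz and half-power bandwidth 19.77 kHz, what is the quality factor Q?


Step 1: Q = f0 / bandwidth
Step 2: Q = 282.0 / 19.77
Q = 14.3


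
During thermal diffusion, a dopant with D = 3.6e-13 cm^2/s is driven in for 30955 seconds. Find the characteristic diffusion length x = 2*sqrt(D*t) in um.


Step 1: Compute D*t = 3.6e-13 * 30955 = 1.11438e-08 cm^2
Step 2: sqrt(D*t) = 1.05564e-04 cm
Step 3: x = 2 * 1.05564e-04 cm = 2.11128e-04 cm
Step 4: Convert to um (1 cm = 1e4 um): x = 2.111 um


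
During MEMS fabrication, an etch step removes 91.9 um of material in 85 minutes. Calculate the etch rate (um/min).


Step 1: Etch rate = depth / time
Step 2: rate = 91.9 / 85
rate = 1.081 um/min


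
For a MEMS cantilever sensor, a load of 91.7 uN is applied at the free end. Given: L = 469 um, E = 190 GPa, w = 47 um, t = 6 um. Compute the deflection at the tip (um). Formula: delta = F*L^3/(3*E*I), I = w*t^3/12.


Step 1: Calculate the second moment of area.
I = w * t^3 / 12 = 47 * 6^3 / 12 = 846.0 um^4
Step 2: Convert E to consistent units (1 GPa = 1000 uN/um^2).
E = 190 GPa = 190000 uN/um^2
Step 3: Calculate tip deflection.
delta = F * L^3 / (3 * E * I)
delta = 91.7 * 469^3 / (3 * 190000 * 846.0)
delta = 19.6175 um


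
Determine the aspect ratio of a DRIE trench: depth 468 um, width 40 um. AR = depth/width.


Step 1: AR = depth / width
Step 2: AR = 468 / 40
AR = 11.7


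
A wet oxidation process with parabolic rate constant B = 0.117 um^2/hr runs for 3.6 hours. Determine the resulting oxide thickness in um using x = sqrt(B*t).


Step 1: Compute B*t = 0.117 * 3.6 = 0.4212
Step 2: x = sqrt(0.4212)
x = 0.649 um


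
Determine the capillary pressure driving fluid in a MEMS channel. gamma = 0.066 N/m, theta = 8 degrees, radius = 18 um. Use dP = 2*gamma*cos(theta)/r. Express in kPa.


Step 1: cos(8 deg) = 0.9903
Step 2: Convert r to m: r = 18e-6 m
Step 3: dP = 2 * 0.066 * 0.9903 / 18e-6 = 7262.2 Pa
Step 4: Convert Pa to kPa (divide by 1000).
dP = 7.26 kPa


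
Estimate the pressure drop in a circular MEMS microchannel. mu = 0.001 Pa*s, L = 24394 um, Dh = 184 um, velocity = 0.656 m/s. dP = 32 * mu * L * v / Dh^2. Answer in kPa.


Step 1: Convert to SI: L = 24394e-6 m, Dh = 184e-6 m
Step 2: dP = 32 * 0.001 * 24394e-6 * 0.656 / (184e-6)^2
Step 3: dP = 15125.20 Pa
Step 4: Convert to kPa: dP = 15.13 kPa


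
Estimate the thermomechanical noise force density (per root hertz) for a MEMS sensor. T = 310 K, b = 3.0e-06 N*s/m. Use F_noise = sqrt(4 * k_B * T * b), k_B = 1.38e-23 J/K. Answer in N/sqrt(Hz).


Step 1: Compute 4 * k_B * T * b
= 4 * 1.38e-23 * 310 * 3.0e-06
= 5.1336e-26 N^2/Hz
Step 2: F_noise = sqrt(5.1336e-26)
F_noise = 2.27e-13 N/sqrt(Hz)


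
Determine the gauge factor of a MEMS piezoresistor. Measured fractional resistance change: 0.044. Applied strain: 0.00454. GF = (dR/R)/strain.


Step 1: Identify values.
dR/R = 0.044, strain = 0.00454
Step 2: GF = (dR/R) / strain = 0.044 / 0.00454
GF = 9.7


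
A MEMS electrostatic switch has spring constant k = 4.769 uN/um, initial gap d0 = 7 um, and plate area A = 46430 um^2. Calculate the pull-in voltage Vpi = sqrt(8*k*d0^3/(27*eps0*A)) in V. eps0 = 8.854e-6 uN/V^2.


Step 1: Compute numerator: 8 * k * d0^3 = 8 * 4.769 * 7^3 = 13086.136
Step 2: Compute denominator: 27 * eps0 * A = 27 * 8.854e-6 * 46430 = 11.099463
Step 3: Vpi = sqrt(13086.136 / 11.099463)
Vpi = 34.34 V


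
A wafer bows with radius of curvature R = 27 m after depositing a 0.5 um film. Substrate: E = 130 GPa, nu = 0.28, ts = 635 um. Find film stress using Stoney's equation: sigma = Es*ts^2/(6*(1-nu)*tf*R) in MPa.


Step 1: Compute numerator: Es * ts^2 = 130 * 635^2 = 52419250 (GPa*um^2)
Step 2: Compute denominator (R in um): 6*(1-nu)*tf*R = 6*0.72*0.5*27e6 = 58320000.0 (um^2)
Step 3: sigma (GPa) = 52419250 / 58320000.0 = 8.98821e-01 GPa
Step 4: Convert to MPa (x1000): sigma = 898.8 MPa


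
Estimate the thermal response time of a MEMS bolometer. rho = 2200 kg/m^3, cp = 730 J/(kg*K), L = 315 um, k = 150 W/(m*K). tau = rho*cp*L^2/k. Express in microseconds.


Step 1: Convert L to m: L = 315e-6 m
Step 2: L^2 = (315e-6)^2 = 9.9225e-08 m^2
Step 3: tau = 2200 * 730 * 9.9225e-08 / 150 = 1.062369e-03 s
Step 4: Convert to microseconds (multiply by 1e6).
tau = 1062.369 us


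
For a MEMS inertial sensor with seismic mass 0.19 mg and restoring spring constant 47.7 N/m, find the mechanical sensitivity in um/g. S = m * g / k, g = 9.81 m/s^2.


Step 1: Convert mass: m = 0.19 mg = 1.90e-07 kg
Step 2: S = m * g / k = 1.90e-07 * 9.81 / 47.7
Step 3: S = 3.91e-08 m/g
Step 4: Convert to um/g: S = 0.039 um/g


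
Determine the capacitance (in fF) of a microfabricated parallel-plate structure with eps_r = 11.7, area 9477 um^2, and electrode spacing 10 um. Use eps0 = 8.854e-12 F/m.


Step 1: Convert area to m^2: A = 9477e-12 m^2
Step 2: Convert gap to m: d = 10e-6 m
Step 3: C = eps0 * eps_r * A / d
C = 8.854e-12 * 11.7 * 9477e-12 / 10e-6
Step 4: Convert to fF (multiply by 1e15).
C = 98.17 fF


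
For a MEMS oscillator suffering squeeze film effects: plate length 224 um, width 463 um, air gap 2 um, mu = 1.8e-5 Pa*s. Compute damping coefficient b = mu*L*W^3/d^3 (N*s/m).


Step 1: Convert to SI.
L = 224e-6 m, W = 463e-6 m, d = 2e-6 m
Step 2: W^3 = (463e-6)^3 = 9.93e-11 m^3
Step 3: d^3 = (2e-6)^3 = 8.00e-18 m^3
Step 4: b = 1.8e-5 * 224e-6 * 9.93e-11 / 8.00e-18
b = 5.00e-02 N*s/m


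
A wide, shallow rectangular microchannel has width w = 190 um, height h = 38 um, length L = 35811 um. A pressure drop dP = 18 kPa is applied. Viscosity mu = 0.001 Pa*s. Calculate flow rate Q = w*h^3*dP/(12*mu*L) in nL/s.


Step 1: Convert all dimensions to SI (meters).
w = 190e-6 m, h = 38e-6 m, L = 35811e-6 m, dP = 18e3 Pa
Step 2: Q = w * h^3 * dP / (12 * mu * L)
Q = 190e-6 * (38e-6)^3 * 18e3 / (12 * 0.001 * 35811e-6) = 4.3669599e-10 m^3/s
Step 3: Convert Q from m^3/s to nL/s (1 m^3 = 1e12 nL, so multiply by 1e12).
Q = 436.696 nL/s


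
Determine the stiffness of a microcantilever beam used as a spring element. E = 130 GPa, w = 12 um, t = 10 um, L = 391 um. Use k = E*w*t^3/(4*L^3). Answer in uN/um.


Step 1: Convert E to consistent units (1 GPa = 1000 uN/um^2).
E = 130 GPa = 130000 uN/um^2
Step 2: Compute t^3 = 10^3 = 1000
Step 3: Compute L^3 = 391^3 = 59776471
Step 4: k = 130000 * 12 * 1000 / (4 * 59776471)
k = 6.5243 uN/um


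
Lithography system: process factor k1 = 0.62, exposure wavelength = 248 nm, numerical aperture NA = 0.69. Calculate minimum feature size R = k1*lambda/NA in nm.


Step 1: Identify values: k1 = 0.62, lambda = 248 nm, NA = 0.69
Step 2: R = k1 * lambda / NA
R = 0.62 * 248 / 0.69
R = 222.8 nm


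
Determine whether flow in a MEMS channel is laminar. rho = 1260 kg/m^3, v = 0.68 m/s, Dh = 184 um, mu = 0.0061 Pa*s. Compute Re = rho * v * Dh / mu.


Step 1: Convert Dh to meters: Dh = 184e-6 m
Step 2: Re = rho * v * Dh / mu
Re = 1260 * 0.68 * 184e-6 / 0.0061
Re = 25.844
Since Re = 25.844 is below ~2300, the flow is laminar.


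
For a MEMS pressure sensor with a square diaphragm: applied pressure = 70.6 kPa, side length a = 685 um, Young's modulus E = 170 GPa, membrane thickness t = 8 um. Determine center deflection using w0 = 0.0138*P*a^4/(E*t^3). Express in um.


Step 1: Convert pressure to compatible units (E is in GPa, so P in GPa).
P = 70.6 kPa = 70.6e-6 GPa
Step 2: Compute numerator: 0.0138 * P * a^4.
a^4 = 685^4 = 220172100625
numerator = 0.0138 * 70.6e-6 * 220172100625 = 2.145093e+05
Step 3: Compute denominator: E * t^3 = 170 * 8^3 = 87040
Step 4: w0 = numerator / denominator = 2.145093e+05 / 87040 = 2.4645 um


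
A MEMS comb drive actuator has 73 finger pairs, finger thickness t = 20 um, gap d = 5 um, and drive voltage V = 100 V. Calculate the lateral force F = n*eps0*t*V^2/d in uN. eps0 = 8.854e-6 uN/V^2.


Step 1: Parameters: n=73, eps0=8.854e-6 uN/V^2, t=20 um, V=100 V, d=5 um
Step 2: V^2 = 10000
Step 3: F = 73 * 8.854e-6 * 20 * 10000 / 5
F = 25.854 uN


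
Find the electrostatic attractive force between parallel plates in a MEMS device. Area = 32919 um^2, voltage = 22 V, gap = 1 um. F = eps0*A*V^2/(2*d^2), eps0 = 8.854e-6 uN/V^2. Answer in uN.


Step 1: Identify parameters.
eps0 = 8.854e-6 uN/V^2, A = 32919 um^2, V = 22 V, d = 1 um
Step 2: Compute V^2 = 22^2 = 484
Step 3: Compute d^2 = 1^2 = 1
Step 4: F = 0.5 * 8.854e-6 * 32919 * 484 / 1
F = 70.534 uN


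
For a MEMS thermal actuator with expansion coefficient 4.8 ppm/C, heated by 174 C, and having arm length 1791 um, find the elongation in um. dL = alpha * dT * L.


Step 1: Convert CTE: alpha = 4.8 ppm/C = 4.8e-6 /C
Step 2: dL = 4.8e-6 * 174 * 1791
dL = 1.4958 um


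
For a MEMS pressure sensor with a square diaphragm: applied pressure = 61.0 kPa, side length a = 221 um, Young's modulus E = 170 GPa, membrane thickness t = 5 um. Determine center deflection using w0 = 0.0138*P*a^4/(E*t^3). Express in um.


Step 1: Convert pressure to compatible units (E is in GPa, so P in GPa).
P = 61.0 kPa = 61.0e-6 GPa
Step 2: Compute numerator: 0.0138 * P * a^4.
a^4 = 221^4 = 2385443281
numerator = 0.0138 * 61.0e-6 * 2385443281 = 2.0081e+03
Step 3: Compute denominator: E * t^3 = 170 * 5^3 = 21250
Step 4: w0 = numerator / denominator = 2.0081e+03 / 21250 = 0.0945 um


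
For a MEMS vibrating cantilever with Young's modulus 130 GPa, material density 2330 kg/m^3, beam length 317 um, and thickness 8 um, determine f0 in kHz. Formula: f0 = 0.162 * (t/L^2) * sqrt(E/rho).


Step 1: Convert units to SI.
t_SI = 8e-6 m, L_SI = 317e-6 m
Step 2: Calculate sqrt(E/rho).
sqrt(130e9 / 2330) = 7469.54 m/s
Step 3: Compute f0.
f0 = 0.162 * 8e-6 / (317e-6)^2 * 7469.54 = 96334.2 Hz = 96.33 kHz


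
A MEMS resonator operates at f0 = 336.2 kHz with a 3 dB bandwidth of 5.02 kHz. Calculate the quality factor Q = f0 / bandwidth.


Step 1: Q = f0 / bandwidth
Step 2: Q = 336.2 / 5.02
Q = 67.0


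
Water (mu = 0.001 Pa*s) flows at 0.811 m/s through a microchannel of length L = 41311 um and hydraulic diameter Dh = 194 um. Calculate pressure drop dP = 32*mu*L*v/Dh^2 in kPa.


Step 1: Convert to SI: L = 41311e-6 m, Dh = 194e-6 m
Step 2: dP = 32 * 0.001 * 41311e-6 * 0.811 / (194e-6)^2
Step 3: dP = 28486.11 Pa
Step 4: Convert to kPa: dP = 28.49 kPa


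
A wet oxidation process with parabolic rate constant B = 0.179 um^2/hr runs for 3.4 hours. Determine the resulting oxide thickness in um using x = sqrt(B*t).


Step 1: Compute B*t = 0.179 * 3.4 = 0.6086
Step 2: x = sqrt(0.6086)
x = 0.78 um


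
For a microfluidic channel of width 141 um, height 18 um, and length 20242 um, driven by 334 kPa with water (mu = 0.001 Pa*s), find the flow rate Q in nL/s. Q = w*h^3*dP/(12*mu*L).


Step 1: Convert all dimensions to SI (meters).
w = 141e-6 m, h = 18e-6 m, L = 20242e-6 m, dP = 334e3 Pa
Step 2: Q = w * h^3 * dP / (12 * mu * L)
Q = 141e-6 * (18e-6)^3 * 334e3 / (12 * 0.001 * 20242e-6) = 1.1307027e-09 m^3/s
Step 3: Convert Q from m^3/s to nL/s (1 m^3 = 1e12 nL, so multiply by 1e12).
Q = 1130.703 nL/s


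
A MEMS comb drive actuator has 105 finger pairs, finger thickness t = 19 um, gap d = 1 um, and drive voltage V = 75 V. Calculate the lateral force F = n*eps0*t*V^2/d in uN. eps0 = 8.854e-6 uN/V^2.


Step 1: Parameters: n=105, eps0=8.854e-6 uN/V^2, t=19 um, V=75 V, d=1 um
Step 2: V^2 = 5625
Step 3: F = 105 * 8.854e-6 * 19 * 5625 / 1
F = 99.358 uN


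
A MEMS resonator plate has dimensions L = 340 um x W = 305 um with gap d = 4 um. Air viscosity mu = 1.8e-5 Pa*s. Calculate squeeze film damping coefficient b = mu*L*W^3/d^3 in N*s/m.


Step 1: Convert to SI.
L = 340e-6 m, W = 305e-6 m, d = 4e-6 m
Step 2: W^3 = (305e-6)^3 = 2.84e-11 m^3
Step 3: d^3 = (4e-6)^3 = 6.40e-17 m^3
Step 4: b = 1.8e-5 * 340e-6 * 2.84e-11 / 6.40e-17
b = 2.71e-03 N*s/m


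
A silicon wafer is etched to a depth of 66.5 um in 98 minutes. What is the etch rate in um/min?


Step 1: Etch rate = depth / time
Step 2: rate = 66.5 / 98
rate = 0.679 um/min


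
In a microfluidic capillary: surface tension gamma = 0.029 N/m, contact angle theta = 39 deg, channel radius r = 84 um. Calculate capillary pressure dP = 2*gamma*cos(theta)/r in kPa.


Step 1: cos(39 deg) = 0.7771
Step 2: Convert r to m: r = 84e-6 m
Step 3: dP = 2 * 0.029 * 0.7771 / 84e-6 = 536.6 Pa
Step 4: Convert Pa to kPa (divide by 1000).
dP = 0.54 kPa


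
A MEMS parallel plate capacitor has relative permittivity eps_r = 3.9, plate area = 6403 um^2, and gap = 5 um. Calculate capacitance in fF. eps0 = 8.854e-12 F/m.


Step 1: Convert area to m^2: A = 6403e-12 m^2
Step 2: Convert gap to m: d = 5e-6 m
Step 3: C = eps0 * eps_r * A / d
C = 8.854e-12 * 3.9 * 6403e-12 / 5e-6
Step 4: Convert to fF (multiply by 1e15).
C = 44.22 fF


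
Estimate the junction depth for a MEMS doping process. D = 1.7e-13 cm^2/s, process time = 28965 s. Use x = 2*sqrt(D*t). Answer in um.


Step 1: Compute D*t = 1.7e-13 * 28965 = 4.92405e-09 cm^2
Step 2: sqrt(D*t) = 7.01716e-05 cm
Step 3: x = 2 * 7.01716e-05 cm = 1.403432e-04 cm
Step 4: Convert to um (1 cm = 1e4 um): x = 1.403 um


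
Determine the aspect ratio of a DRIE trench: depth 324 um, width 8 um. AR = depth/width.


Step 1: AR = depth / width
Step 2: AR = 324 / 8
AR = 40.5


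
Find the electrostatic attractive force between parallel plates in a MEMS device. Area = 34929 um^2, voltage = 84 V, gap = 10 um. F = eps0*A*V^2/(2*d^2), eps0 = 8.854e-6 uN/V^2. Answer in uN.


Step 1: Identify parameters.
eps0 = 8.854e-6 uN/V^2, A = 34929 um^2, V = 84 V, d = 10 um
Step 2: Compute V^2 = 84^2 = 7056
Step 3: Compute d^2 = 10^2 = 100
Step 4: F = 0.5 * 8.854e-6 * 34929 * 7056 / 100
F = 10.911 uN
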